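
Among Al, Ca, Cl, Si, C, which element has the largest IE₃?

Consider each +2 ion: Al²⁺ still has 1 valence electron; Ca²⁺ is the bare [Ar] core; Cl²⁺ still has 5 valence electrons; Si²⁺ still has 2 valence electrons; C²⁺ still has 2 valence electrons.
Core electrons are held far more tightly than valence electrons, so Ca tops the IE_3 order.
Valence configurations: Al²⁺ [Ne]3s¹, Cl²⁺ [Ne]3s²3p³, Si²⁺ [Ne]3s², C²⁺ [He]2s².
Approximate IE_3 values (kJ/mol): Al 2745, Ca 4912, Cl 3822, Si 3232, C 4620.
Hence IE_3: Al < Si < Cl < C < Ca.

Ca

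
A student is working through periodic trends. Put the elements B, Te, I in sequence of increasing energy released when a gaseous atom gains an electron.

B < Te < I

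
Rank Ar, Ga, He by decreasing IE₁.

He > Ar > Ga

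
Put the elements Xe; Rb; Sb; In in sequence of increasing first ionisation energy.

Rb < In < Sb < Xe

Rb is in period 5, group 1; In is in period 5, group 13; Sb is in period 5, group 15; Xe is in period 5, group 18.
Removing the outermost electron gets harder across a period and easier down a group.
All lie in period 5, so first ionization energy increases left to right.
So from lowest to highest: Rb < In < Sb < Xe.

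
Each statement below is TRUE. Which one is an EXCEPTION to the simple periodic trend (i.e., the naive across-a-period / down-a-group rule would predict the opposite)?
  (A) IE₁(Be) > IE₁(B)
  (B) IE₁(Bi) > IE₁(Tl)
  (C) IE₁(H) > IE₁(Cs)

The general trend: IE₁ increases across a period and decreases down a group.
(A) Be (period 2, group 2) vs B (period 2, group 13): the stated order contradicts the simple trend.
(B) Bi (period 6, group 15) vs Tl (period 6, group 13): the stated order agrees with the simple trend.
(C) H (period 1, group 1) vs Cs (period 6, group 1): the stated order agrees with the simple trend.
The exception is (A): removing B's lone 2p electron is easier than breaking Be's filled 2s².

(A)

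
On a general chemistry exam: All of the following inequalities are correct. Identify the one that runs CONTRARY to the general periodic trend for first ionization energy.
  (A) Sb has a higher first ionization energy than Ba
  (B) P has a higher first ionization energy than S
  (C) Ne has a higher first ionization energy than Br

(B)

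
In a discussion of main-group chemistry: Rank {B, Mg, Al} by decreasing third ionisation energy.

Mg > B > Al

Consider each +2 ion: B²⁺ still has 1 valence electron; Mg²⁺ is the bare [Ne] core; Al²⁺ still has 1 valence electron.
Pulling an electron out of a noble-gas core costs far more than removing a remaining valence electron, so Mg sits at the high end of IE_3.
Valence configurations: B²⁺ [He]2s¹, Al²⁺ [Ne]3s¹.
Tabulated IE_3 (kJ/mol): B 3660, Mg 7733, Al 2745.
Hence IE_3: Al < B < Mg.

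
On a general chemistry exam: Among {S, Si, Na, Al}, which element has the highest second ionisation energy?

Na

Consider each +1 ion: S⁺ still has 5 valence electrons; Si⁺ still has 3 valence electrons; Na⁺ is the bare [Ne] core; Al⁺ still has 2 valence electrons.
Core electrons are held far more tightly than valence electrons, so Na tops the IE_2 order.
Valence configurations: S⁺ [Ne]3s²3p³, Si⁺ [Ne]3s²3p¹, Al⁺ [Ne]3s².
Si⁺ loses a lone 3p electron whereas Al⁺ must break into a filled 3s² pair, so IE_2(Al) > IE_2(Si) even though Si has the higher nuclear charge.
Tabulated IE_2 (kJ/mol): S 2252, Si 1577, Na 4562, Al 1817.
Putting it together, IE_2: Si < Al < S < Na.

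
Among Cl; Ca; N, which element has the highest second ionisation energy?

N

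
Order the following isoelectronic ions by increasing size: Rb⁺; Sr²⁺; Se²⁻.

All of these have 36 electrons, so size is governed by nuclear charge alone: the more protons, the stronger the pull on the same electron cloud, and the smaller the ion.
Nuclear charges: Sr²⁺ (Z=38), Rb⁺ (Z=37), Se²⁻ (Z=34).
Smallest to largest: Sr²⁺ < Rb⁺ < Se²⁻.

Sr²⁺, Rb⁺, Se²⁻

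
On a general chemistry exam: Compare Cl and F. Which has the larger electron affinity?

F is in period 2, group 17; Cl is in period 3, group 17.
Atoms with high Z_eff and room in the valence shell (especially the halogens) have the most exothermic electron affinities.
All are in group 17; the group trend (electron affinity increases up the group) applies, with the exception below.
Note the exception: Cl has a higher electron affinity than F, contrary to the simple trend — F's small 2p subshell makes the incoming electron feel strong e⁻–e⁻ repulsion, so Cl actually releases more energy on gaining an electron.
For reference (kJ/mol): F 328, Cl 349.
So Cl has the larger electron affinity (Cl > F).

Cl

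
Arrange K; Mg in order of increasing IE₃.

K < Mg

IE_3 is the cost of taking one more electron from the +2 cation: K²⁺ is already 1 electron into the core; Mg²⁺ is the bare [Ne] core.
All of these are removing an electron from a noble-gas core or deeper; the smaller core (lower principal quantum number) is held far more tightly, and within a period the higher nuclear charge binds the same core more tightly.
Tabulated IE_3 (kJ/mol): K 4420, Mg 7733.
So the third ionization energies run K < Mg.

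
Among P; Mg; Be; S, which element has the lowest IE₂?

After 1 electron has been removed, what remains? P⁺ still has 4 valence electrons; Mg⁺ still has 1 valence electron; Be⁺ still has 1 valence electron; S⁺ still has 5 valence electrons.
All are still removing valence electrons, so compare the +1 ions as you would atoms: IE_2 generally rises across a period (higher Z_eff) and falls down a group (larger shell), subject to the usual subshell exceptions.
Valence configurations: P⁺ [Ne]3s²3p², Mg⁺ [Ne]3s¹, Be⁺ [He]2s¹, S⁺ [Ne]3s²3p³.
Tabulated IE_2 (kJ/mol): P 1907, Mg 1451, Be 1757, S 2252.
Overall IE_2 order: Mg < Be < P < S.

Mg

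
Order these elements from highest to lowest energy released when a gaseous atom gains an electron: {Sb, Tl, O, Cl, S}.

EA tends to increase across a period and decrease down a group, though the pattern is less regular than for IE or radius.
Here both period and group differ, so the two effects have to be weighed against each other.
Sb > Tl: both effects reinforce here, so Sb is clearly the higher of the two.
O > Sb: both effects reinforce here, so O is clearly the higher of the two.
S > O: this pair runs against the simple trend — see the exception note.
Cl > S: both are in period 3; the period trend gives Cl the larger value.
Note the exception: S has a higher electron affinity than O, contrary to the simple trend — the compact 2p subshell of O repels the added electron more than S's larger 3p does.
Approximate values (kJ/mol): O 141, S 200, Cl 349, Sb 103, Tl 19.
So from highest to lowest: Cl > S > O > Sb > Tl.

Cl > S > O > Sb > Tl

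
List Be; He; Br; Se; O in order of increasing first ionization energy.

Be < Se < Br < O < He

Removing the outermost electron gets harder across a period and easier down a group.
Here both period and group differ, so the two effects have to be weighed against each other.
Se > Be: period and group pull opposite ways; the across-period shift dominates (941 vs 900 kJ/mol).
Br > Se: Br lies to the right of Se in period 4, so the across-period effect alone puts Br higher.
O > Br: period and group pull opposite ways; the down-group shift dominates (1314 vs 1140 kJ/mol).
He > O: relative to O, both the across-period and down-group shifts push He's first ionization energy up.
Approximate values (kJ/mol): He 2372, Be 900, O 1314, Se 941, Br 1140.
So from lowest to highest: Be < Se < Br < O < He.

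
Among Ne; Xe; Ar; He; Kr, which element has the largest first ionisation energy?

He is in period 1, group 18; Ne is in period 2, group 18; Ar is in period 3, group 18; Kr is in period 4, group 18; Xe is in period 5, group 18.
Removing the outermost electron gets harder across a period and easier down a group.
All are in group 18, so first ionization energy increases up the group.
The largest first ionisation energy among these belongs to He.

He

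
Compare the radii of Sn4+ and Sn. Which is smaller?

Forming Sn4+ removes 4 electrons from Sn. Fewer electrons for the same nuclear charge means less shielding and a higher Z_eff on the remaining electrons.
A cation is smaller than its parent atom: Sn4+ < Sn.

Sn4+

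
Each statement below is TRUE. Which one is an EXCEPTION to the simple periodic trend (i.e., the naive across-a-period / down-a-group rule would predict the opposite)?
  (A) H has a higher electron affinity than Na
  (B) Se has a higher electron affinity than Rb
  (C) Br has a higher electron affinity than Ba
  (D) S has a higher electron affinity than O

(D)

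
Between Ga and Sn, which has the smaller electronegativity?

Ga is in period 4, group 13; Sn is in period 5, group 14.
Atoms toward the upper right of the periodic table pull bonding electrons most strongly.
A diagonal step moves right (one effect) and down (the opposite effect) at once.
Sn > Ga: the two effects oppose for this pair; the across-period effect wins (1.96 vs 1.81).
Approximate values (Pauling): Ga 1.81, Sn 1.96.
So Ga has the smaller electronegativity (Ga < Sn).

Ga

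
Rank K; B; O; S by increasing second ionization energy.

The second ionization energy removes an electron from the +1 ion. For each element: K⁺ is the bare [Ar] core; B⁺ still has 2 valence electrons; O⁺ still has 5 valence electrons; S⁺ still has 5 valence electrons.
Usually core removal costs more than valence removal, but here the competition is close: a tightly held n=2 valence electron can cost more to remove than an n=3 core electron, so the actual values have to decide it.
Valence configurations: B⁺ [He]2s², O⁺ [He]2s²2p³, S⁺ [Ne]3s²3p³.
Approximate IE_2 values (kJ/mol): K 3052, B 2427, O 3388, S 2252.
So the second ionization energies run S < B < K < O.

S < B < K < O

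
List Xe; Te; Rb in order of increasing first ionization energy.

Rb < Te < Xe

Rb is in period 5, group 1; Te is in period 5, group 16; Xe is in period 5, group 18.
First ionization energy rises across a period (greater Z_eff holds electrons more tightly) and falls down a group (valence electrons are farther from the nucleus).
All lie in period 5, so first ionization energy increases left to right.
So from lowest to highest: Rb < Te < Xe.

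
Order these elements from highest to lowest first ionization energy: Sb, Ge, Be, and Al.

Be, Sb, Ge, Al

First ionization energy rises across a period (greater Z_eff holds electrons more tightly) and falls down a group (valence electrons are farther from the nucleus).
These sit on a diagonal, where the across-period and down-group effects partly cancel.
Ge > Al: the two effects oppose for this pair; the across-period effect wins (762 vs 578 kJ/mol).
Sb > Ge: the two effects oppose for this pair; the across-period effect wins (831 vs 762 kJ/mol).
Be > Sb: the two effects oppose for this pair; the down-group effect wins (900 vs 831 kJ/mol).
Tabulated first ionization energy (kJ/mol): Be 900, Al 578, Ge 762, Sb 831.
So from highest to lowest: Be > Sb > Ge > Al.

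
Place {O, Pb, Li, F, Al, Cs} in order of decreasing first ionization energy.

F > O > Pb > Al > Li > Cs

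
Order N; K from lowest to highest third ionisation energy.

IE_3 is the cost of taking one more electron from the +2 cation: N²⁺ still has 3 valence electrons; K²⁺ is already 1 electron into the core.
Usually core removal costs more than valence removal, but here the competition is close: a tightly held n=2 valence electron can cost more to remove than an n=3 core electron, so the actual values have to decide it.
Approximate IE_3 values (kJ/mol): N 4578, K 4420.
Putting it together, IE_3: K < N.

K < N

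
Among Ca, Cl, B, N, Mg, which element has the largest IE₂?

The second ionization energy removes an electron from the +1 ion. For each element: Ca⁺ still has 1 valence electron; Cl⁺ still has 6 valence electrons; B⁺ still has 2 valence electrons; N⁺ still has 4 valence electrons; Mg⁺ still has 1 valence electron.
All are still removing valence electrons, so compare the +1 ions as you would atoms: IE_2 generally rises across a period (higher Z_eff) and falls down a group (larger shell), subject to the usual subshell exceptions.
Valence configurations: Ca⁺ [Ar]4s¹, Cl⁺ [Ne]3s²3p⁴, B⁺ [He]2s², N⁺ [He]2s²2p², Mg⁺ [Ne]3s¹.
Tabulated IE_2 (kJ/mol): Ca 1145, Cl 2298, B 2427, N 2856, Mg 1451.
Putting it together, IE_2: Ca < Mg < Cl < B < N.

N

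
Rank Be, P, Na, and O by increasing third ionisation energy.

The third ionization energy removes an electron from the +2 ion. For each element: Be²⁺ is the bare [He] core; P²⁺ still has 3 valence electrons; Na²⁺ is already 1 electron into the core; O²⁺ still has 4 valence electrons.
Core electrons are held far more tightly than valence electrons, so Na and Be top the IE_3 order.
Valence configurations: P²⁺ [Ne]3s²3p¹, O²⁺ [He]2s²2p².
Approximate IE_3 values (kJ/mol): Be 14849, P 2914, Na 6910, O 5300.
Overall IE_3 order: P < O < Na < Be.

P < O < Na < Be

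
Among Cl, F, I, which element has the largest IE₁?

F is in period 2, group 17; Cl is in period 3, group 17; I is in period 5, group 17.
First ionization energy rises across a period (greater Z_eff holds electrons more tightly) and falls down a group (valence electrons are farther from the nucleus).
All are in group 17, so first ionization energy increases up the group.
The largest IE₁ among these belongs to F.

F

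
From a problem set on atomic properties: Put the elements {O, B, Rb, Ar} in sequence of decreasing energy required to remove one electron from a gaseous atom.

Ar, O, B, Rb

B is in period 2, group 13; O is in period 2, group 16; Ar is in period 3, group 18; Rb is in period 5, group 1.
IE₁ increases left→right with effective nuclear charge and decreases top→bottom as the valence shell moves farther out.
Here both period and group differ, so the two effects have to be weighed against each other.
B > Rb: relative to Rb, both the across-period and down-group shifts push B's first ionization energy up.
O > B: O lies to the right of B in period 2, so the across-period effect alone puts O higher.
Ar > O: the two effects oppose for this pair; the across-period effect wins (1521 vs 1314 kJ/mol).
Tabulated first ionization energy (kJ/mol): B 801, O 1314, Ar 1521, Rb 403.
So from highest to lowest: Ar > O > B > Rb.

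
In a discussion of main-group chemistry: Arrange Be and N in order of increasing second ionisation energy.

Be < N

After 1 electron has been removed, what remains? Be⁺ still has 1 valence electron; N⁺ still has 4 valence electrons.
All are still removing valence electrons, so compare the +1 ions as you would atoms: IE_2 generally rises across a period (higher Z_eff) and falls down a group (larger shell), subject to the usual subshell exceptions.
Valence configurations: Be⁺ [He]2s¹, N⁺ [He]2s²2p².
The numbers (kJ/mol): Be 1757, N 2856.
Hence IE_2: Be < N.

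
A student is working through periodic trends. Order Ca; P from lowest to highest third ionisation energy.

P < Ca

IE_3 is the cost of taking one more electron from the +2 cation: Ca²⁺ is the bare [Ar] core; P²⁺ still has 3 valence electrons.
Core electrons are held far more tightly than valence electrons, so Ca tops the IE_3 order.
The numbers (kJ/mol): Ca 4912, P 2914.
Overall IE_3 order: P < Ca.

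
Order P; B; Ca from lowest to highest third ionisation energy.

The third ionization energy removes an electron from the +2 ion. For each element: P²⁺ still has 3 valence electrons; B²⁺ still has 1 valence electron; Ca²⁺ is the bare [Ar] core.
Core electrons are held far more tightly than valence electrons, so Ca tops the IE_3 order.
Valence configurations: P²⁺ [Ne]3s²3p¹, B²⁺ [He]2s¹.
Approximate IE_3 values (kJ/mol): P 2914, B 3660, Ca 4912.
Putting it together, IE_3: P < B < Ca.

P < B < Ca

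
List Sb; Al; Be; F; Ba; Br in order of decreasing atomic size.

Be is in period 2, group 2; F is in period 2, group 17; Al is in period 3, group 13; Br is in period 4, group 17; Sb is in period 5, group 15; Ba is in period 6, group 2.
Across a period the added protons contract the valence shell; down a group each new principal shell makes the atom larger.
Neither a single period nor a single group — weigh both effects.
Be > F: Be lies to the left of F in period 2, so the across-period effect alone puts Be larger.
Br > Be: period and group pull opposite ways; the down-group shift dominates (114 vs 102 pm).
Al > Br: the two effects oppose for this pair; the across-period effect wins (126 vs 114 pm).
Sb > Al: the two effects oppose for this pair; the down-group effect wins (140 vs 126 pm).
Ba > Sb: both effects reinforce here, so Ba is clearly the larger of the two.
For reference (pm): Be 102, F 64, Al 126, Br 114, Sb 140, Ba 196.
So from largest to smallest: Ba > Sb > Al > Br > Be > F.

Ba > Sb > Al > Br > Be > F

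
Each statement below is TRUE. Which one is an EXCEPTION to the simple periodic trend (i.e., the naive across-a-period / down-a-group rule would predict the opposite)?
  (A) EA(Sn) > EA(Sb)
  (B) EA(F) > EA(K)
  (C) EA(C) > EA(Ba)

The general trend: electron affinity increases across a period and decreases down a group.
(A) Sn (period 5, group 14) vs Sb (period 5, group 15): the stated order contradicts the simple trend.
(B) F (period 2, group 17) vs K (period 4, group 1): the stated order agrees with the simple trend.
(C) C (period 2, group 14) vs Ba (period 6, group 2): the stated order agrees with the simple trend.
The exception is (A): adding an electron to Sb's half-filled 5p³ is unfavourable, so Sn has the more exothermic EA.

(A)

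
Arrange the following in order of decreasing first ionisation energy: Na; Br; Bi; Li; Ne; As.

Ne > Br > As > Bi > Li > Na

Li is in period 2, group 1; Ne is in period 2, group 18; Na is in period 3, group 1; As is in period 4, group 15; Br is in period 4, group 17; Bi is in period 6, group 15.
First ionization energy rises across a period (greater Z_eff holds electrons more tightly) and falls down a group (valence electrons are farther from the nucleus).
These span different periods and groups, so the two trends combine.
Li > Na: they share group 1; the group trend gives Li the larger value.
Bi > Li: period and group pull opposite ways; the across-period shift dominates (703 vs 520 kJ/mol).
As > Bi: they share group 15; the group trend gives As the larger value.
Br > As: both are in period 4; the period trend gives Br the larger value.
Ne > Br: relative to Br, both the across-period and down-group shifts push Ne's first ionization energy up.
Approximate values (kJ/mol): Li 520, Ne 2081, Na 496, As 947, Br 1140, Bi 703.
So from highest to lowest: Ne > Br > As > Bi > Li > Na.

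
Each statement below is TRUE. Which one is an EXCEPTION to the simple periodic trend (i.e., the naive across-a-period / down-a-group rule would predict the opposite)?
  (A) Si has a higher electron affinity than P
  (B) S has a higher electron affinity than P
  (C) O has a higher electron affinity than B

The general trend: electron affinity increases across a period and decreases down a group.
(A) Si (period 3, group 14) vs P (period 3, group 15): the stated order contradicts the simple trend.
(B) S (period 3, group 16) vs P (period 3, group 15): the stated order agrees with the simple trend.
(C) O (period 2, group 16) vs B (period 2, group 13): the stated order agrees with the simple trend.
The exception is (A): adding an electron to P's half-filled 3p³ is unfavourable, so Si (3p²) has the more exothermic EA.

(A)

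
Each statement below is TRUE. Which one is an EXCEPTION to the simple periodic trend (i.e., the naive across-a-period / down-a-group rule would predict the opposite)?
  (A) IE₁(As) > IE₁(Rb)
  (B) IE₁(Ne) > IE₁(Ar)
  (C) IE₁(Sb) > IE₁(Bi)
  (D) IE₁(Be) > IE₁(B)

The general trend: first ionisation energy increases across a period and decreases down a group.
(A) As (period 4, group 15) vs Rb (period 5, group 1): the stated order agrees with the simple trend.
(B) Ne (period 2, group 18) vs Ar (period 3, group 18): the stated order agrees with the simple trend.
(C) Sb (period 5, group 15) vs Bi (period 6, group 15): the stated order agrees with the simple trend.
(D) Be (period 2, group 2) vs B (period 2, group 13): the stated order contradicts the simple trend.
The exception is (D): removing B's lone 2p electron is easier than breaking Be's filled 2s².

(D)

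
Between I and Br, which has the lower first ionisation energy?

I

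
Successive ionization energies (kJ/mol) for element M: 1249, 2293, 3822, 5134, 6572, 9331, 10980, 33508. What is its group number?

Group 17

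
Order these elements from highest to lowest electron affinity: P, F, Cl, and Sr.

Cl > F > P > Sr

F is in period 2, group 17; P is in period 3, group 15; Cl is in period 3, group 17; Sr is in period 5, group 2.
Electron affinity generally becomes more exothermic across a period toward the halogens and less exothermic down a group.
These span different periods and groups, so the two trends combine.
P > Sr: relative to Sr, both the across-period and down-group shifts push P's electron affinity up.
F > P: both effects reinforce here, so F is clearly the higher of the two.
Cl > F: this pair runs against the simple trend — see the exception note.
Note the exception: Cl has a higher electron affinity than F, contrary to the simple trend — F's small 2p subshell makes the incoming electron feel strong e⁻–e⁻ repulsion, so Cl actually releases more energy on gaining an electron.
Tabulated electron affinity (kJ/mol): F 328, P 72, Cl 349, Sr 5.
So from highest to lowest: Cl > F > P > Sr.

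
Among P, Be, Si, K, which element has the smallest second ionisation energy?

Si

After 1 electron has been removed, what remains? P⁺ still has 4 valence electrons; Be⁺ still has 1 valence electron; Si⁺ still has 3 valence electrons; K⁺ is the bare [Ar] core.
Pulling an electron out of a noble-gas core costs far more than removing a remaining valence electron, so K sits at the high end of IE_2.
Valence configurations: P⁺ [Ne]3s²3p², Be⁺ [He]2s¹, Si⁺ [Ne]3s²3p¹.
Tabulated IE_2 (kJ/mol): P 1907, Be 1757, Si 1577, K 3052.
Putting it together, IE_2: Si < Be < P < K.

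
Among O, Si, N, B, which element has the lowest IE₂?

The second ionization energy removes an electron from the +1 ion. For each element: O⁺ still has 5 valence electrons; Si⁺ still has 3 valence electrons; N⁺ still has 4 valence electrons; B⁺ still has 2 valence electrons.
All are still removing valence electrons, so compare the +1 ions as you would atoms: IE_2 generally rises across a period (higher Z_eff) and falls down a group (larger shell), subject to the usual subshell exceptions.
Valence configurations: O⁺ [He]2s²2p³, Si⁺ [Ne]3s²3p¹, N⁺ [He]2s²2p², B⁺ [He]2s².
The numbers (kJ/mol): O 3388, Si 1577, N 2856, B 2427.
So the second ionization energies run Si < B < N < O.

Si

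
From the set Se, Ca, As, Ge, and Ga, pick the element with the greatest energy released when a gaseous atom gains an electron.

Se

Ca is in period 4, group 2; Ga is in period 4, group 13; Ge is in period 4, group 14; As is in period 4, group 15; Se is in period 4, group 16.
EA tends to increase across a period and decrease down a group, though the pattern is less regular than for IE or radius.
All lie in period 4; the across-period trend (electron affinity increases left to right) applies, with the exception below.
Note the exception: Ge has a higher electron affinity than As, contrary to the simple trend — adding an electron to As's half-filled 4p³ is unfavourable, so Ge (4p²) has the more exothermic EA.
Approximate values (kJ/mol): Ca 2, Ga 29, Ge 119, As 78, Se 195.
The greatest energy released when a gaseous atom gains an electron among these belongs to Se.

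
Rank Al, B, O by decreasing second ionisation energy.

After 1 electron has been removed, what remains? Al⁺ still has 2 valence electrons; B⁺ still has 2 valence electrons; O⁺ still has 5 valence electrons.
All are still removing valence electrons, so compare the +1 ions as you would atoms: IE_2 generally rises across a period (higher Z_eff) and falls down a group (larger shell), subject to the usual subshell exceptions.
Valence configurations: Al⁺ [Ne]3s², B⁺ [He]2s², O⁺ [He]2s²2p³.
Approximate IE_2 values (kJ/mol): Al 1817, B 2427, O 3388.
So the second ionization energies run Al < B < O.

O > B > Al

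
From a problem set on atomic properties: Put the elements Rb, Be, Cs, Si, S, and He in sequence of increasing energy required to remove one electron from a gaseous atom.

He is in period 1, group 18; Be is in period 2, group 2; Si is in period 3, group 14; S is in period 3, group 16; Rb is in period 5, group 1; Cs is in period 6, group 1.
Across a period the outer electron is held more tightly (higher IE₁); down a group it sits in a higher shell, more shielded, and comes off more easily.
These span different periods and groups, so the two trends combine.
Rb > Cs: Rb sits above Cs in group 1, so the down-group effect alone puts Rb higher.
Si > Rb: relative to Rb, both the across-period and down-group shifts push Si's first ionization energy up.
Be > Si: period and group pull opposite ways; the down-group shift dominates (900 vs 786 kJ/mol).
S > Be: period and group pull opposite ways; the across-period shift dominates (1000 vs 900 kJ/mol).
He > S: relative to S, both the across-period and down-group shifts push He's first ionization energy up.
Approximate values (kJ/mol): He 2372, Be 900, Si 786, S 1000, Rb 403, Cs 376.
So from lowest to highest: Cs < Rb < Si < Be < S < He.

Cs < Rb < Si < Be < S < He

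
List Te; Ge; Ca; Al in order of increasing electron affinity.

Al is in period 3, group 13; Ca is in period 4, group 2; Ge is in period 4, group 14; Te is in period 5, group 16.
EA tends to increase across a period and decrease down a group, though the pattern is less regular than for IE or radius.
Neither a single period nor a single group — weigh both effects.
Al > Ca: relative to Ca, both the across-period and down-group shifts push Al's electron affinity up.
Ge > Al: period and group pull opposite ways; the across-period shift dominates (119 vs 42 kJ/mol).
Te > Ge: period and group pull opposite ways; the across-period shift dominates (190 vs 119 kJ/mol).
Approximate values (kJ/mol): Al 42, Ca 2, Ge 119, Te 190.
So from lowest to highest: Ca < Al < Ge < Te.

Ca, Al, Ge, Te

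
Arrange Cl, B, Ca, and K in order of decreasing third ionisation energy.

Consider each +2 ion: Cl²⁺ still has 5 valence electrons; B²⁺ still has 1 valence electron; Ca²⁺ is the bare [Ar] core; K²⁺ is already 1 electron into the core.
Pulling an electron out of a noble-gas core costs far more than removing a remaining valence electron, so K and Ca sit at the high end of IE_3.
Valence configurations: Cl²⁺ [Ne]3s²3p³, B²⁺ [He]2s¹.
Tabulated IE_3 (kJ/mol): Cl 3822, B 3660, Ca 4912, K 4420.
So the third ionization energies run B < Cl < K < Ca.

Ca > K > Cl > B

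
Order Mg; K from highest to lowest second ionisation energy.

IE_2 is the cost of taking one more electron from the +1 cation: Mg⁺ still has 1 valence electron; K⁺ is the bare [Ar] core.
Core electrons are held far more tightly than valence electrons, so K tops the IE_2 order.
Approximate IE_2 values (kJ/mol): Mg 1451, K 3052.
Putting it together, IE_2: Mg < K.

K, Mg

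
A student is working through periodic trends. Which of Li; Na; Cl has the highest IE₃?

Li

The third ionization energy removes an electron from the +2 ion. For each element: Li²⁺ is already 1 electron into the core; Na²⁺ is already 1 electron into the core; Cl²⁺ still has 5 valence electrons.
Core electrons are held far more tightly than valence electrons, so Na and Li top the IE_3 order.
The numbers (kJ/mol): Li 11815, Na 6910, Cl 3822.
Overall IE_3 order: Cl < Na < Li.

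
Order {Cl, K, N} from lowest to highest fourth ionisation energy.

Cl < K < N

The fourth ionization energy removes an electron from the +3 ion. For each element: Cl³⁺ still has 4 valence electrons; K³⁺ is already 2 electrons into the core; N³⁺ still has 2 valence electrons.
Usually core removal costs more than valence removal, but here the competition is close: a tightly held n=2 valence electron can cost more to remove than an n=3 core electron, so the actual values have to decide it.
Valence configurations: Cl³⁺ [Ne]3s²3p², N³⁺ [He]2s².
Approximate IE_4 values (kJ/mol): Cl 5159, K 5877, N 7475.
Putting it together, IE_4: Cl < K < N.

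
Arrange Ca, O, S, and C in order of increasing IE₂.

Ca, S, C, O

The second ionization energy removes an electron from the +1 ion. For each element: Ca⁺ still has 1 valence electron; O⁺ still has 5 valence electrons; S⁺ still has 5 valence electrons; C⁺ still has 3 valence electrons.
All are still removing valence electrons, so compare the +1 ions as you would atoms: IE_2 generally rises across a period (higher Z_eff) and falls down a group (larger shell), subject to the usual subshell exceptions.
Valence configurations: Ca⁺ [Ar]4s¹, O⁺ [He]2s²2p³, S⁺ [Ne]3s²3p³, C⁺ [He]2s²2p¹.
Approximate IE_2 values (kJ/mol): Ca 1145, O 3388, S 2252, C 2353.
Overall IE_2 order: Ca < S < C < O.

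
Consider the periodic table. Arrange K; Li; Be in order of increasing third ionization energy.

IE_3 is the cost of taking one more electron from the +2 cation: K²⁺ is already 1 electron into the core; Li²⁺ is already 1 electron into the core; Be²⁺ is the bare [He] core.
All of these are removing an electron from a noble-gas core or deeper; the smaller core (lower principal quantum number) is held far more tightly, and within a period the higher nuclear charge binds the same core more tightly.
Approximate IE_3 values (kJ/mol): K 4420, Li 11815, Be 14849.
Putting it together, IE_3: K < Li < Be.

K, Li, Be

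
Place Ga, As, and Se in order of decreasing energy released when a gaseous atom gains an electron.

Ga is in period 4, group 13; As is in period 4, group 15; Se is in period 4, group 16.
Adding an electron releases more energy for atoms nearer the top right (short of the noble gases).
All lie in period 4, so electron affinity increases left to right.
So from highest to lowest: Se > As > Ga.

Se > As > Ga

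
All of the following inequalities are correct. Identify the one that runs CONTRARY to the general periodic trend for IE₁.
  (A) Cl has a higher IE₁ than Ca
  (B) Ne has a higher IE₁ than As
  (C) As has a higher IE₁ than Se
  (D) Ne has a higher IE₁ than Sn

The general trend: IE₁ increases across a period and decreases down a group.
(A) Cl (period 3, group 17) vs Ca (period 4, group 2): the stated order agrees with the simple trend.
(B) Ne (period 2, group 18) vs As (period 4, group 15): the stated order agrees with the simple trend.
(C) As (period 4, group 15) vs Se (period 4, group 16): the stated order contradicts the simple trend.
(D) Ne (period 2, group 18) vs Sn (period 5, group 14): the stated order agrees with the simple trend.
The exception is (C): Se (4p⁴) ionizes more easily than half-filled As (4p³).

(C)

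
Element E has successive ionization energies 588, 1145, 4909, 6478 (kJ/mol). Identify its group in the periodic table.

Group 2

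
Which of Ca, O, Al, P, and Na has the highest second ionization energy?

After 1 electron has been removed, what remains? Ca⁺ still has 1 valence electron; O⁺ still has 5 valence electrons; Al⁺ still has 2 valence electrons; P⁺ still has 4 valence electrons; Na⁺ is the bare [Ne] core.
Core electrons are held far more tightly than valence electrons, so Na tops the IE_2 order.
Valence configurations: Ca⁺ [Ar]4s¹, O⁺ [He]2s²2p³, Al⁺ [Ne]3s², P⁺ [Ne]3s²3p².
Approximate IE_2 values (kJ/mol): Ca 1145, O 3388, Al 1817, P 1907, Na 4562.
Hence IE_2: Ca < Al < P < O < Na.

Na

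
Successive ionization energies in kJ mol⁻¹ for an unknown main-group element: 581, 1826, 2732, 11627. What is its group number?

Group 13

Look for the largest jump between consecutive ionization energies: IE4/IE3 ≈ 4.3, far larger than any earlier ratio.
That jump marks the point where a core electron is being removed. So the atom has 3 valence electrons.
A main-group element with 3 valence electrons is in group 13.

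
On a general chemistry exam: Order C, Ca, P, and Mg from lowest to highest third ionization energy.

P < C < Ca < Mg

IE_3 is the cost of taking one more electron from the +2 cation: C²⁺ still has 2 valence electrons; Ca²⁺ is the bare [Ar] core; P²⁺ still has 3 valence electrons; Mg²⁺ is the bare [Ne] core.
Pulling an electron out of a noble-gas core costs far more than removing a remaining valence electron, so Ca and Mg sit at the high end of IE_3.
Valence configurations: C²⁺ [He]2s², P²⁺ [Ne]3s²3p¹.
The numbers (kJ/mol): C 4620, Ca 4912, P 2914, Mg 7733.
Hence IE_3: P < C < Ca < Mg.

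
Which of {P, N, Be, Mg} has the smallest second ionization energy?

Mg

IE_2 is the cost of taking one more electron from the +1 cation: P⁺ still has 4 valence electrons; N⁺ still has 4 valence electrons; Be⁺ still has 1 valence electron; Mg⁺ still has 1 valence electron.
All are still removing valence electrons, so compare the +1 ions as you would atoms: IE_2 generally rises across a period (higher Z_eff) and falls down a group (larger shell), subject to the usual subshell exceptions.
Valence configurations: P⁺ [Ne]3s²3p², N⁺ [He]2s²2p², Be⁺ [He]2s¹, Mg⁺ [Ne]3s¹.
The numbers (kJ/mol): P 1907, N 2856, Be 1757, Mg 1451.
Putting it together, IE_2: Mg < Be < P < N.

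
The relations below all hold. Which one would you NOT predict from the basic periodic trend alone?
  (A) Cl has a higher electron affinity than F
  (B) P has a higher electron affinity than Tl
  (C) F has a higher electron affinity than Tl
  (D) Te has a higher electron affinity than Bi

(A)

The general trend: electron affinity increases across a period and decreases down a group.
(A) Cl (period 3, group 17) vs F (period 2, group 17): the stated order contradicts the simple trend.
(B) P (period 3, group 15) vs Tl (period 6, group 13): the stated order agrees with the simple trend.
(C) F (period 2, group 17) vs Tl (period 6, group 13): the stated order agrees with the simple trend.
(D) Te (period 5, group 16) vs Bi (period 6, group 15): the stated order agrees with the simple trend.
The exception is (A): F's small 2p subshell makes the incoming electron feel strong e⁻–e⁻ repulsion, so Cl actually releases more energy on gaining an electron.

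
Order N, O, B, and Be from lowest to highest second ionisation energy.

Be < B < N < O

After 1 electron has been removed, what remains? N⁺ still has 4 valence electrons; O⁺ still has 5 valence electrons; B⁺ still has 2 valence electrons; Be⁺ still has 1 valence electron.
All are still removing valence electrons, so compare the +1 ions as you would atoms: IE_2 generally rises across a period (higher Z_eff) and falls down a group (larger shell), subject to the usual subshell exceptions.
Valence configurations: N⁺ [He]2s²2p², O⁺ [He]2s²2p³, B⁺ [He]2s², Be⁺ [He]2s¹.
Approximate IE_2 values (kJ/mol): N 2856, O 3388, B 2427, Be 1757.
Hence IE_2: Be < B < N < O.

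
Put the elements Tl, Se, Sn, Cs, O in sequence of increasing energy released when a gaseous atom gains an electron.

O is in period 2, group 16; Se is in period 4, group 16; Sn is in period 5, group 14; Cs is in period 6, group 1; Tl is in period 6, group 13.
Adding an electron releases more energy for atoms nearer the top right (short of the noble gases).
Here both period and group differ, so the two effects have to be weighed against each other.
Cs > Tl: this pair runs against the simple trend — see the exception note.
Sn > Cs: both effects reinforce here, so Sn is clearly the higher of the two.
O > Sn: relative to Sn, both the across-period and down-group shifts push O's electron affinity up.
Se > O: this pair runs against the simple trend — see the exception note.
Note the exception: Cs has a higher electron affinity than Tl, contrary to the simple trend — Tl's ns²np¹ configuration gives only a small electron affinity — the sparsely filled np subshell binds an added electron weakly.
Note the exception: Se has a higher electron affinity than O, contrary to the simple trend — O's compact 2p subshell gives strong electron–electron repulsion on the added electron.
Tabulated electron affinity (kJ/mol): O 141, Se 195, Sn 107, Cs 46, Tl 19.
So from lowest to highest: Tl < Cs < Sn < O < Se.

Tl < Cs < Sn < O < Se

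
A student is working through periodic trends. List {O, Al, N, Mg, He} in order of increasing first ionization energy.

IE₁ increases left→right with effective nuclear charge and decreases top→bottom as the valence shell moves farther out.
These span different periods and groups, so the two trends combine.
Mg > Al: this pair runs against the simple trend — see the exception note.
O > Mg: both effects reinforce here, so O is clearly the higher of the two.
N > O: this pair runs against the simple trend — see the exception note.
He > N: both effects reinforce here, so He is clearly the higher of the two.
Note the exception: Mg has a higher first ionization energy than Al, contrary to the simple trend — Al's single 3p electron is easier to remove than one from Mg's filled 3s².
Note the exception: N has a higher first ionization energy than O, contrary to the simple trend — pairing an electron in O's 2p⁴ costs repulsion energy, so O ionizes more easily than half-filled N (2p³).
Approximate values (kJ/mol): He 2372, N 1402, O 1314, Mg 738, Al 578.
So from lowest to highest: Al < Mg < O < N < He.

Al, Mg, O, N, He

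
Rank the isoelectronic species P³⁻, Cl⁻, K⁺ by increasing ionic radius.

All of these have 18 electrons, so size is governed by nuclear charge alone: the more protons, the stronger the pull on the same electron cloud, and the smaller the ion.
Nuclear charges: K⁺ (Z=19), Cl⁻ (Z=17), P³⁻ (Z=15).
Smallest to largest: K⁺ < Cl⁻ < P³⁻.

K⁺ < Cl⁻ < P³⁻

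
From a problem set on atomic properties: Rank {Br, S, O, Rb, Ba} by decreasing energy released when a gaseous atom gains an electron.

O is in period 2, group 16; S is in period 3, group 16; Br is in period 4, group 17; Rb is in period 5, group 1; Ba is in period 6, group 2.
EA tends to increase across a period and decrease down a group, though the pattern is less regular than for IE or radius.
These span different periods and groups, so the two trends combine.
Rb > Ba: the two effects oppose for this pair; the down-group effect wins (47 vs 14 kJ/mol).
O > Rb: relative to Rb, both the across-period and down-group shifts push O's electron affinity up.
S > O: this pair runs against the simple trend — see the exception note.
Br > S: the two effects oppose for this pair; the across-period effect wins (325 vs 200 kJ/mol).
Note the exception: S has a higher electron affinity than O, contrary to the simple trend — the compact 2p subshell of O repels the added electron more than S's larger 3p does.
For reference (kJ/mol): O 141, S 200, Br 325, Rb 47, Ba 14.
So from highest to lowest: Br > S > O > Rb > Ba.

Br > S > O > Rb > Ba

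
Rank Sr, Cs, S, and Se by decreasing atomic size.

Cs > Sr > Se > S

Atomic radius shrinks across a period as nuclear charge pulls the same shell inward, and grows down a group as new shells are added.
Here both period and group differ, so the two effects have to be weighed against each other.
Se > S: they share group 16; the group trend gives Se the larger value.
Sr > Se: both effects reinforce here, so Sr is clearly the larger of the two.
Cs > Sr: relative to Sr, both the across-period and down-group shifts push Cs's atomic radius up.
For reference (pm): S 103, Se 116, Sr 185, Cs 232.
So from largest to smallest: Cs > Sr > Se > S.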